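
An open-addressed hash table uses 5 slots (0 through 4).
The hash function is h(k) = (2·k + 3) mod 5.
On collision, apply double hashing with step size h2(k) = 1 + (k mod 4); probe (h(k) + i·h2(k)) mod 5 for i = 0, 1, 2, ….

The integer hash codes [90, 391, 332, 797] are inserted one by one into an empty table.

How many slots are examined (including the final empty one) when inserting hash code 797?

Insert 90: h=3, slot 3 empty → index 3.
Insert 391: h=0, slot 0 empty → index 0.
Insert 332: h=2, slot 2 empty → index 2.
Insert 797: h=2, h2=2, slot 2 occupied → index 4.
Table: [391, ., 332, 90, 797]

2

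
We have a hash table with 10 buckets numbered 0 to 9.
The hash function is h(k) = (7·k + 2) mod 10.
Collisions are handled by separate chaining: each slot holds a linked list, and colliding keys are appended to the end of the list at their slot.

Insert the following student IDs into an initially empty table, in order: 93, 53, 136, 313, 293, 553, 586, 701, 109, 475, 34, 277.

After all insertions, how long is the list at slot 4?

Insert 93: h=3, bucket 3 empty -> new chain.
Insert 53: h=3, bucket 3 nonempty -> append to chain.
Insert 136: h=4, bucket 4 empty -> new chain.
Insert 313: h=3, bucket 3 nonempty -> append to chain.
Insert 293: h=3, bucket 3 nonempty -> append to chain.
Insert 553: h=3, bucket 3 nonempty -> append to chain.
Insert 586: h=4, bucket 4 nonempty -> append to chain.
Insert 701: h=9, bucket 9 empty -> new chain.
Insert 109: h=5, bucket 5 empty -> new chain.
Insert 475: h=7, bucket 7 empty -> new chain.
Insert 34: h=0, bucket 0 empty -> new chain.
Insert 277: h=1, bucket 1 empty -> new chain.
Final buckets:
0: 34
1: 277
2: ∅
3: 93 -> 53 -> 313 -> 293 -> 553
4: 136 -> 586
5: 109
6: ∅
7: 475
8: ∅
9: 701

2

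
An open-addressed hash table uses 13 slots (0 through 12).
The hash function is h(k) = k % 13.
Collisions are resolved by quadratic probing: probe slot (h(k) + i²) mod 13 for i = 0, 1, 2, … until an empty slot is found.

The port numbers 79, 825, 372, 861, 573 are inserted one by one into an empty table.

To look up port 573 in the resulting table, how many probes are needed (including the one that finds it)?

2

Insert 79: h=1, slot 1 empty → index 1.
Insert 825: h=6, slot 6 empty → index 6.
Insert 372: h=8, slot 8 empty → index 8.
Insert 861: h=3, slot 3 empty → index 3.
Insert 573: h=1, slot 1 occupied → index 2.
Table: [., 79, 573, 861, ., ., 825, ., 372, ., ., ., .]
Lookup 573: h=1, probe 1,2 → found at 2.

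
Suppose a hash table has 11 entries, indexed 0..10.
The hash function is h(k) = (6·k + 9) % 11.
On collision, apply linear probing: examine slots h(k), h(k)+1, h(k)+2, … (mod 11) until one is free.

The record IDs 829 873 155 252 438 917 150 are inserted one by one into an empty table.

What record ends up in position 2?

829 hashes to 0; slot 0 is free -> place at 0.
873 hashes to 0; 0 taken -> place at 1.
155 hashes to 4; slot 4 is free -> place at 4.
252 hashes to 3; slot 3 is free -> place at 3.
438 hashes to 8; slot 8 is free -> place at 8.
917 hashes to 0; 0,1 taken -> place at 2.
150 hashes to 7; slot 7 is free -> place at 7.
Table: [829, 873, 917, 252, 155, ∅, ∅, 150, 438, ∅, ∅]

917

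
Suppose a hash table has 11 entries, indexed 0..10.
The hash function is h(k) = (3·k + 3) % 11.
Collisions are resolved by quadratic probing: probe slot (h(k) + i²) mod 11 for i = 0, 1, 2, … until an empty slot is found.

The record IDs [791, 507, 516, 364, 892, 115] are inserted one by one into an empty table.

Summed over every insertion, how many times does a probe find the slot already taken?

791: h=0 -> slot 0
507: h=6 -> slot 6
516: h=0, probe 0,1 -> slot 1
364: h=6, probe 6,7 -> slot 7
892: h=6, probe 6,7,10 -> slot 10
115: h=7, probe 7,8 -> slot 8
Table: [791, 516, _, _, _, _, 507, 364, 115, _, 892]

5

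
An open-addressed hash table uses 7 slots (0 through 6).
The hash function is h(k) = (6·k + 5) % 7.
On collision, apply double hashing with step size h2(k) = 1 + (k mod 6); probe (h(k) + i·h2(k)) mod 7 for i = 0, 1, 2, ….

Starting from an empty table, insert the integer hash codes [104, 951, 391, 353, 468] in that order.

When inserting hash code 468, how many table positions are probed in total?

104: h=6 → slot 6
951: h=6, h2=4, probe 6,3 → slot 3
391: h=6, h2=2, probe 6,1 → slot 1
353: h=2 → slot 2
468: h=6, h2=1, probe 6,0 → slot 0
Table: [468, 391, 353, 951, _, _, 104]

2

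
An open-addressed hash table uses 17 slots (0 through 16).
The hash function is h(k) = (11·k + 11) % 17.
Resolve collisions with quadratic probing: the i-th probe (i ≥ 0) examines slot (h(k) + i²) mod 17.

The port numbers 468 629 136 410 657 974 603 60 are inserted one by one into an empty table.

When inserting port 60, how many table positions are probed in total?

468: h=8 -> slot 8
629: h=11 -> slot 11
136: h=11, probe 11,12 -> slot 12
410: h=16 -> slot 16
657: h=13 -> slot 13
974: h=15 -> slot 15
603: h=14 -> slot 14
60: h=8, probe 8,9 -> slot 9
Table: [_, _, _, _, _, _, _, _, 468, 60, _, 629, 136, 657, 603, 974, 410]

2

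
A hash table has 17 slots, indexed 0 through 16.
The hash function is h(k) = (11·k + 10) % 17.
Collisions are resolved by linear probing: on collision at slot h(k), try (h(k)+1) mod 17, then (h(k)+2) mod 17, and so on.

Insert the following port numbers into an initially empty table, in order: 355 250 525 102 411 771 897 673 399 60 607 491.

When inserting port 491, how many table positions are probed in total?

10

355: h=5 => slot 5
250: h=6 => slot 6
525: h=5, probe 5,6,7 => slot 7
102: h=10 => slot 10
411: h=9 => slot 9
771: h=8 => slot 8
897: h=0 => slot 0
673: h=1 => slot 1
399: h=13 => slot 13
60: h=7, probe 7,8,9,10,11 => slot 11
607: h=6, probe 6,7,8,9,10,11,12 => slot 12
491: h=5, probe 5,6,7,8,9,10,11,12,13,14 => slot 14
Table: [897, 673, -, -, -, 355, 250, 525, 771, 411, 102, 60, 607, 399, 491, -, -]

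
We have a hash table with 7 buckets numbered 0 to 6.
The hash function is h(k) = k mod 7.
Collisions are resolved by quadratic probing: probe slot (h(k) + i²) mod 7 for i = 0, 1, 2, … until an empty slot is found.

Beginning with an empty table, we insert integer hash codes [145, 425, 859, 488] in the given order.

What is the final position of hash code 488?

145: h=5 => slot 5
425: h=5, probe 5,6 => slot 6
859: h=5, probe 5,6,2 => slot 2
488: h=5, probe 5,6,2,0 => slot 0
Table: [488, ∅, 859, ∅, ∅, 145, 425]

0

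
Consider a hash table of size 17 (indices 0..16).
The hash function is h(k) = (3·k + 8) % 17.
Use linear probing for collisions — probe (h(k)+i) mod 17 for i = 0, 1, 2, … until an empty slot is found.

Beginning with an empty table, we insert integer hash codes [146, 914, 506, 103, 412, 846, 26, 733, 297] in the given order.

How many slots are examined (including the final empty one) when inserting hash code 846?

3

146: h=4 -> slot 4
914: h=13 -> slot 13
506: h=13, probe 13,14 -> slot 14
103: h=11 -> slot 11
412: h=3 -> slot 3
846: h=13, probe 13,14,15 -> slot 15
26: h=1 -> slot 1
733: h=14, probe 14,15,16 -> slot 16
297: h=15, probe 15,16,0 -> slot 0
Table: [297, 26, ∅, 412, 146, ∅, ∅, ∅, ∅, ∅, ∅, 103, ∅, 914, 506, 846, 733]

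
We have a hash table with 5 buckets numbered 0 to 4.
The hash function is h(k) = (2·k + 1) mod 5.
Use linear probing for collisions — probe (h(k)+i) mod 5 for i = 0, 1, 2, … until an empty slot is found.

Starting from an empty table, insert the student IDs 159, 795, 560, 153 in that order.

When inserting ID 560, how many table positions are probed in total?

2

159: h=4 -> slot 4
795: h=1 -> slot 1
560: h=1, probe 1,2 -> slot 2
153: h=2, probe 2,3 -> slot 3
Table: [∅, 795, 560, 153, 159]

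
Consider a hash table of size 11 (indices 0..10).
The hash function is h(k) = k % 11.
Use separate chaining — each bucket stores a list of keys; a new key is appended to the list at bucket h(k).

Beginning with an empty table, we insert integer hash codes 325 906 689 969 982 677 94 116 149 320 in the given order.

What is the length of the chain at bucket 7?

325 -> bucket 6
906 -> bucket 4
689 -> bucket 7
969 -> bucket 1
982 -> bucket 3
677 -> bucket 6 (collision)
94 -> bucket 6 (collision)
116 -> bucket 6 (collision)
149 -> bucket 6 (collision)
320 -> bucket 1 (collision)
Final buckets:
0: _
1: 969 -> 320
2: _
3: 982
4: 906
5: _
6: 325 -> 677 -> 94 -> 116 -> 149
7: 689
8: _
9: _
10: _

1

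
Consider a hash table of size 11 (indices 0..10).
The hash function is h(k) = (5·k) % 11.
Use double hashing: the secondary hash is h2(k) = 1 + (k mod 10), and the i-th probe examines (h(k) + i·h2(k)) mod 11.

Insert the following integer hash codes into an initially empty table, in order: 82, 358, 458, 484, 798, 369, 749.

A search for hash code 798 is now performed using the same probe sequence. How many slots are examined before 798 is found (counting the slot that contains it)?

2

82 hashes to 3; slot 3 is free → place at 3.
358 hashes to 8; slot 8 is free → place at 8.
458 hashes to 2; slot 2 is free → place at 2.
484 hashes to 0; slot 0 is free → place at 0.
798 hashes to 8, h2=9; 8 taken → place at 6.
369 hashes to 8, h2=10; 8 taken → place at 7.
749 hashes to 5; slot 5 is free → place at 5.
Table: [484, ∅, 458, 82, ∅, 749, 798, 369, 358, ∅, ∅]
Lookup 798: h=8, h2=9, probe 8,6 → found at 6.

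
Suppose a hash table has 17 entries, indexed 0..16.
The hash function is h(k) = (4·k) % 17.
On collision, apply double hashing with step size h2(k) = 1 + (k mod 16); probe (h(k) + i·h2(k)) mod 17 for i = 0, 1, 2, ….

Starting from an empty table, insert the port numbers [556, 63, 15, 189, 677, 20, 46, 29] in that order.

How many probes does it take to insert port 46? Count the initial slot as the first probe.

3

556: h=14 => slot 14
63: h=14, h2=16, probe 14,13 => slot 13
15: h=9 => slot 9
189: h=8 => slot 8
677: h=5 => slot 5
20: h=12 => slot 12
46: h=14, h2=15, probe 14,12,10 => slot 10
29: h=14, h2=14, probe 14,11 => slot 11
Table: [., ., ., ., ., 677, ., ., 189, 15, 46, 29, 20, 63, 556, ., .]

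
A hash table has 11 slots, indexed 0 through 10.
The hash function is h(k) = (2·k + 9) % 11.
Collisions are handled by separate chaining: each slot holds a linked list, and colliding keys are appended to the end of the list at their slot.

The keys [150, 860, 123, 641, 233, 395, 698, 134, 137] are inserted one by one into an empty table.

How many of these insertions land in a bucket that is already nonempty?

Insert 150: h=1, bucket 1 empty -> new chain.
Insert 860: h=2, bucket 2 empty -> new chain.
Insert 123: h=2, bucket 2 nonempty -> append to chain.
Insert 641: h=4, bucket 4 empty -> new chain.
Insert 233: h=2, bucket 2 nonempty -> append to chain.
Insert 395: h=7, bucket 7 empty -> new chain.
Insert 698: h=8, bucket 8 empty -> new chain.
Insert 134: h=2, bucket 2 nonempty -> append to chain.
Insert 137: h=8, bucket 8 nonempty -> append to chain.
Final buckets:
0: .
1: 150
2: 860 -> 123 -> 233 -> 134
3: .
4: 641
5: .
6: .
7: 395
8: 698 -> 137
9: .
10: .

4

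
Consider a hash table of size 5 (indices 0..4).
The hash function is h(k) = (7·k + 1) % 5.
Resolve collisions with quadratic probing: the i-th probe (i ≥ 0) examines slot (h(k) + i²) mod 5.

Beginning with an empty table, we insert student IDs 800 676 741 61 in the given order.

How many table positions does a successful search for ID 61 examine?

3

800 hashes to 1; slot 1 is free => place at 1.
676 hashes to 3; slot 3 is free => place at 3.
741 hashes to 3; 3 taken => place at 4.
61 hashes to 3; 3,4 taken => place at 2.
Table: [-, 800, 61, 676, 741]
Lookup 61: h=3, probe 3,4,2 → found at 2.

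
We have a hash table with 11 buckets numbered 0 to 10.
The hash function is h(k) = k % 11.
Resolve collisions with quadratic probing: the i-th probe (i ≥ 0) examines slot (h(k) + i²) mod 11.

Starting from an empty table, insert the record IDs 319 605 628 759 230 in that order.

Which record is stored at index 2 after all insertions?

Insert 319: h=0, slot 0 empty -> index 0.
Insert 605: h=0, slot 0 occupied -> index 1.
Insert 628: h=1, slot 1 occupied -> index 2.
Insert 759: h=0, slots 0,1 occupied -> index 4.
Insert 230: h=10, slot 10 empty -> index 10.
Table: [319, 605, 628, _, 759, _, _, _, _, _, 230]

628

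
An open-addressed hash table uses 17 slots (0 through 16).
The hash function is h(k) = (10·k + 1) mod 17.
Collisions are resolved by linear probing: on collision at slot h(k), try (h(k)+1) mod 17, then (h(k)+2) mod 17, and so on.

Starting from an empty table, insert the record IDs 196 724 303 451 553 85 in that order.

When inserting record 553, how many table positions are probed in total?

3

196: h=6 -> slot 6
724: h=16 -> slot 16
303: h=5 -> slot 5
451: h=6, probe 6,7 -> slot 7
553: h=6, probe 6,7,8 -> slot 8
85: h=1 -> slot 1
Table: [_, 85, _, _, _, 303, 196, 451, 553, _, _, _, _, _, _, _, 724]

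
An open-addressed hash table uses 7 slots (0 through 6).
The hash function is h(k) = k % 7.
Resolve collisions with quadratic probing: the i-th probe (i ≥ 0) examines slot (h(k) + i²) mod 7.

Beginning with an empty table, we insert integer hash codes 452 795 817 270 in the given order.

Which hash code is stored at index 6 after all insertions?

452: h=4 -> slot 4
795: h=4, probe 4,5 -> slot 5
817: h=5, probe 5,6 -> slot 6
270: h=4, probe 4,5,1 -> slot 1
Table: [∅, 270, ∅, ∅, 452, 795, 817]

817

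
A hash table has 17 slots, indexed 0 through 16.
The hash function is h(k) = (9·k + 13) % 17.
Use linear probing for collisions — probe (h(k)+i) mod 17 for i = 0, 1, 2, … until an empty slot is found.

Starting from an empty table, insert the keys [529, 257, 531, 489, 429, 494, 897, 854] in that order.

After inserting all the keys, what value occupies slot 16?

Insert 529: h=14, slot 14 empty => index 14.
Insert 257: h=14, slot 14 occupied => index 15.
Insert 531: h=15, slot 15 occupied => index 16.
Insert 489: h=11, slot 11 empty => index 11.
Insert 429: h=15, slots 15,16 occupied => index 0.
Insert 494: h=5, slot 5 empty => index 5.
Insert 897: h=11, slot 11 occupied => index 12.
Insert 854: h=15, slots 15,16,0 occupied => index 1.
Table: [429, 854, ., ., ., 494, ., ., ., ., ., 489, 897, ., 529, 257, 531]

531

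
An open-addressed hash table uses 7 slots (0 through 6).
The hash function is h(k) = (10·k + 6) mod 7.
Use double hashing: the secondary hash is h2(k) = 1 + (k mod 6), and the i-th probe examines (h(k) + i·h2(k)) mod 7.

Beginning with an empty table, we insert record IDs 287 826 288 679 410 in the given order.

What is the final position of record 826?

Insert 287: h=6, slot 6 empty => index 6.
Insert 826: h=6, h2=5, slot 6 occupied => index 4.
Insert 288: h=2, slot 2 empty => index 2.
Insert 679: h=6, h2=2, slot 6 occupied => index 1.
Insert 410: h=4, h2=3, slot 4 occupied => index 0.
Table: [410, 679, 288, _, 826, _, 287]

4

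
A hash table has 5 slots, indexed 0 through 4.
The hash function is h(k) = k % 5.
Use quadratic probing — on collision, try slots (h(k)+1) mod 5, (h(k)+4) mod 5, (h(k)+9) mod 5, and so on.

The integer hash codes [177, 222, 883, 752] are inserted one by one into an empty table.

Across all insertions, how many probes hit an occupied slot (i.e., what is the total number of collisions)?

Insert 177: h=2, slot 2 empty => index 2.
Insert 222: h=2, slot 2 occupied => index 3.
Insert 883: h=3, slot 3 occupied => index 4.
Insert 752: h=2, slots 2,3 occupied => index 1.
Table: [_, 752, 177, 222, 883]

4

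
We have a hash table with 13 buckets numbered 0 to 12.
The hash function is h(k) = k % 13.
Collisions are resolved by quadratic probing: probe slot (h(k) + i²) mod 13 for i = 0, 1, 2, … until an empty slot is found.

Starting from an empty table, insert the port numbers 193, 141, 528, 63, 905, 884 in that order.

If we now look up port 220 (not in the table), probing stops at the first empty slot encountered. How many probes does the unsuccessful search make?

Insert 193: h=11, slot 11 empty → index 11.
Insert 141: h=11, slot 11 occupied → index 12.
Insert 528: h=8, slot 8 empty → index 8.
Insert 63: h=11, slots 11,12 occupied → index 2.
Insert 905: h=8, slot 8 occupied → index 9.
Insert 884: h=0, slot 0 empty → index 0.
Table: [884, _, 63, _, _, _, _, _, 528, 905, _, 193, 141]
Lookup 220: h=12, probe 12,0,3 → slot 3 empty, not found.

3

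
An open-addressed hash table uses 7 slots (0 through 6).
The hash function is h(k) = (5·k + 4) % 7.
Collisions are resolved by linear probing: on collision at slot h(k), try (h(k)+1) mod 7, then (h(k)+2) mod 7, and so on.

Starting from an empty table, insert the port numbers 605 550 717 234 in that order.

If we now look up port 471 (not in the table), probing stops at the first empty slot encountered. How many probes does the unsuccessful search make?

2

605: h=5 -> slot 5
550: h=3 -> slot 3
717: h=5, probe 5,6 -> slot 6
234: h=5, probe 5,6,0 -> slot 0
Table: [234, ∅, ∅, 550, ∅, 605, 717]
Lookup 471: h=0, probe 0,1 → slot 1 empty, not found.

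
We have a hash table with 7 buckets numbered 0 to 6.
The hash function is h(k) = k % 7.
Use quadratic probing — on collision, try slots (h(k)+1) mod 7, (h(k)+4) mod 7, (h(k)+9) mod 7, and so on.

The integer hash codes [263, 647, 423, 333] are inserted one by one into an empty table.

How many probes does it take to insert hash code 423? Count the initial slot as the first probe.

263: h=4 -> slot 4
647: h=3 -> slot 3
423: h=3, probe 3,4,0 -> slot 0
333: h=4, probe 4,5 -> slot 5
Table: [423, ∅, ∅, 647, 263, 333, ∅]

3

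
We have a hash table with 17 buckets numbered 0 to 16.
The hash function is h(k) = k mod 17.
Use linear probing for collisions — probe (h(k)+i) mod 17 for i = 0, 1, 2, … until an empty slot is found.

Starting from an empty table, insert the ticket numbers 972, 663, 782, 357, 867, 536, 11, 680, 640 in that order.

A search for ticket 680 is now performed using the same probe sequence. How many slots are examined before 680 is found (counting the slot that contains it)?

6

Insert 972: h=3, slot 3 empty → index 3.
Insert 663: h=0, slot 0 empty → index 0.
Insert 782: h=0, slot 0 occupied → index 1.
Insert 357: h=0, slots 0,1 occupied → index 2.
Insert 867: h=0, slots 0,1,2,3 occupied → index 4.
Insert 536: h=9, slot 9 empty → index 9.
Insert 11: h=11, slot 11 empty → index 11.
Insert 680: h=0, slots 0,1,2,3,4 occupied → index 5.
Insert 640: h=11, slot 11 occupied → index 12.
Table: [663, 782, 357, 972, 867, 680, ∅, ∅, ∅, 536, ∅, 11, 640, ∅, ∅, ∅, ∅]
Lookup 680: h=0, probe 0,1,2,3,4,5 → found at 5.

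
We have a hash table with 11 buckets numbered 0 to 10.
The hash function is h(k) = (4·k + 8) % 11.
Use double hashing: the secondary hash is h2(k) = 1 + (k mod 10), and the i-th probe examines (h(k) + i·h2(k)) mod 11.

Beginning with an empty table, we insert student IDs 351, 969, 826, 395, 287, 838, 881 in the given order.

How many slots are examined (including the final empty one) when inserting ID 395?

2

351 hashes to 4; slot 4 is free => place at 4.
969 hashes to 1; slot 1 is free => place at 1.
826 hashes to 1, h2=7; 1 taken => place at 8.
395 hashes to 4, h2=6; 4 taken => place at 10.
287 hashes to 1, h2=8; 1 taken => place at 9.
838 hashes to 5; slot 5 is free => place at 5.
881 hashes to 1, h2=2; 1 taken => place at 3.
Table: [., 969, ., 881, 351, 838, ., ., 826, 287, 395]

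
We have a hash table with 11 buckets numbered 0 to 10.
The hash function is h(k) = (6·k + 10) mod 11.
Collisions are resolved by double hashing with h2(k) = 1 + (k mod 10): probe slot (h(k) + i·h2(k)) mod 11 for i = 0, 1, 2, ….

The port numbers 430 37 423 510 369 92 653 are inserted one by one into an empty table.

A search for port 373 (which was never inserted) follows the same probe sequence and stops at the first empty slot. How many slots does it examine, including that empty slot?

430 hashes to 5; slot 5 is free => place at 5.
37 hashes to 1; slot 1 is free => place at 1.
423 hashes to 7; slot 7 is free => place at 7.
510 hashes to 1, h2=1; 1 taken => place at 2.
369 hashes to 2, h2=10; 2,1 taken => place at 0.
92 hashes to 1, h2=3; 1 taken => place at 4.
653 hashes to 1, h2=4; 1,5 taken => place at 9.
Table: [369, 37, 510, -, 92, 430, -, 423, -, 653, -]
Lookup 373: h=4, h2=4, probe 4,8 → slot 8 empty, not found.

2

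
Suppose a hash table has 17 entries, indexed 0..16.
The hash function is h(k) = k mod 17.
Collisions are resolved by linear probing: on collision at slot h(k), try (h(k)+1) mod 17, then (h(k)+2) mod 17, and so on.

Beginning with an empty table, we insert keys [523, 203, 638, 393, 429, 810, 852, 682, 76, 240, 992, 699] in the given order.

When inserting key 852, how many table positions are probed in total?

523: h=13 -> slot 13
203: h=16 -> slot 16
638: h=9 -> slot 9
393: h=2 -> slot 2
429: h=4 -> slot 4
810: h=11 -> slot 11
852: h=2, probe 2,3 -> slot 3
682: h=2, probe 2,3,4,5 -> slot 5
76: h=8 -> slot 8
240: h=2, probe 2,3,4,5,6 -> slot 6
992: h=6, probe 6,7 -> slot 7
699: h=2, probe 2,3,4,5,6,7,8,9,10 -> slot 10
Table: [-, -, 393, 852, 429, 682, 240, 992, 76, 638, 699, 810, -, 523, -, -, 203]

2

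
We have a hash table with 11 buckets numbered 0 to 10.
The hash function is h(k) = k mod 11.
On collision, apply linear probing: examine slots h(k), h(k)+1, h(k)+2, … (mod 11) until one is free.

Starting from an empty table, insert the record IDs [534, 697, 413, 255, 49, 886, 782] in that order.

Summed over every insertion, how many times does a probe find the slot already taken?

3

Insert 534: h=6, slot 6 empty -> index 6.
Insert 697: h=4, slot 4 empty -> index 4.
Insert 413: h=6, slot 6 occupied -> index 7.
Insert 255: h=2, slot 2 empty -> index 2.
Insert 49: h=5, slot 5 empty -> index 5.
Insert 886: h=6, slots 6,7 occupied -> index 8.
Insert 782: h=1, slot 1 empty -> index 1.
Table: [-, 782, 255, -, 697, 49, 534, 413, 886, -, -]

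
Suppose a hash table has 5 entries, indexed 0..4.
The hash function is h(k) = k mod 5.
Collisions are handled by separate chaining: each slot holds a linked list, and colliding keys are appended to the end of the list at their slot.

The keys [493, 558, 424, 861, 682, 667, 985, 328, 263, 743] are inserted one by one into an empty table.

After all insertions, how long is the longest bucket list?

5

Insert 493: h=3, bucket 3 empty -> new chain.
Insert 558: h=3, bucket 3 nonempty -> append to chain.
Insert 424: h=4, bucket 4 empty -> new chain.
Insert 861: h=1, bucket 1 empty -> new chain.
Insert 682: h=2, bucket 2 empty -> new chain.
Insert 667: h=2, bucket 2 nonempty -> append to chain.
Insert 985: h=0, bucket 0 empty -> new chain.
Insert 328: h=3, bucket 3 nonempty -> append to chain.
Insert 263: h=3, bucket 3 nonempty -> append to chain.
Insert 743: h=3, bucket 3 nonempty -> append to chain.
Final buckets:
0: 985
1: 861
2: 682 -> 667
3: 493 -> 558 -> 328 -> 263 -> 743
4: 424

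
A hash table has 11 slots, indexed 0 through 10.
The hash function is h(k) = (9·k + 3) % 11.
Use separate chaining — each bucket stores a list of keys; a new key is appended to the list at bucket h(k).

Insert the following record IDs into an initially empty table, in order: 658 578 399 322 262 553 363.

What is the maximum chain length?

3

658 -> bucket 7
578 -> bucket 2
399 -> bucket 8
322 -> bucket 8 (collision)
262 -> bucket 7 (collision)
553 -> bucket 8 (collision)
363 -> bucket 3
Final buckets:
0: —
1: —
2: 578
3: 363
4: —
5: —
6: —
7: 658 -> 262
8: 399 -> 322 -> 553
9: —
10: —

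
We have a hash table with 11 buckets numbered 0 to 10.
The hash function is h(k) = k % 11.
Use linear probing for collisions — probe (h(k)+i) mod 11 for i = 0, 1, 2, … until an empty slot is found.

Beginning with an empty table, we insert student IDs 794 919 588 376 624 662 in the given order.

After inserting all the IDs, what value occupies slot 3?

376

794 hashes to 2; slot 2 is free => place at 2.
919 hashes to 6; slot 6 is free => place at 6.
588 hashes to 5; slot 5 is free => place at 5.
376 hashes to 2; 2 taken => place at 3.
624 hashes to 8; slot 8 is free => place at 8.
662 hashes to 2; 2,3 taken => place at 4.
Table: [., ., 794, 376, 662, 588, 919, ., 624, ., .]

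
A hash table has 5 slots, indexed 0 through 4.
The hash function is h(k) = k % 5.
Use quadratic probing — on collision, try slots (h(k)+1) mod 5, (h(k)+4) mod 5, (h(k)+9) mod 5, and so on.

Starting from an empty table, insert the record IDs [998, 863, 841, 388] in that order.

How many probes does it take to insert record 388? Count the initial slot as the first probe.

998 hashes to 3; slot 3 is free => place at 3.
863 hashes to 3; 3 taken => place at 4.
841 hashes to 1; slot 1 is free => place at 1.
388 hashes to 3; 3,4 taken => place at 2.
Table: [_, 841, 388, 998, 863]

3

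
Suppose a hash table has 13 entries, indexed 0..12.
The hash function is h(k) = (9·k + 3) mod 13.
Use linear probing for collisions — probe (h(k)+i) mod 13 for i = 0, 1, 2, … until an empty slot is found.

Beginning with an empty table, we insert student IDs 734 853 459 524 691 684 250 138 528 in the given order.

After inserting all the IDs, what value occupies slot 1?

524

734: h=5 → slot 5
853: h=10 → slot 10
459: h=0 → slot 0
524: h=0, probe 0,1 → slot 1
691: h=8 → slot 8
684: h=10, probe 10,11 → slot 11
250: h=4 → slot 4
138: h=10, probe 10,11,12 → slot 12
528: h=10, probe 10,11,12,0,1,2 → slot 2
Table: [459, 524, 528, ∅, 250, 734, ∅, ∅, 691, ∅, 853, 684, 138]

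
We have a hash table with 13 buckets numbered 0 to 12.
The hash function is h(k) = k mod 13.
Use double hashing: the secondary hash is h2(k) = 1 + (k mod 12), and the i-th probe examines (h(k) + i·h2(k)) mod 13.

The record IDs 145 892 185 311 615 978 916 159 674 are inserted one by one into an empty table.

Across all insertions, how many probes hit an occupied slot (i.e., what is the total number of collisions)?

145 hashes to 2; slot 2 is free => place at 2.
892 hashes to 8; slot 8 is free => place at 8.
185 hashes to 3; slot 3 is free => place at 3.
311 hashes to 12; slot 12 is free => place at 12.
615 hashes to 4; slot 4 is free => place at 4.
978 hashes to 3, h2=7; 3 taken => place at 10.
916 hashes to 6; slot 6 is free => place at 6.
159 hashes to 3, h2=4; 3 taken => place at 7.
674 hashes to 11; slot 11 is free => place at 11.
Table: [_, _, 145, 185, 615, _, 916, 159, 892, _, 978, 674, 311]

2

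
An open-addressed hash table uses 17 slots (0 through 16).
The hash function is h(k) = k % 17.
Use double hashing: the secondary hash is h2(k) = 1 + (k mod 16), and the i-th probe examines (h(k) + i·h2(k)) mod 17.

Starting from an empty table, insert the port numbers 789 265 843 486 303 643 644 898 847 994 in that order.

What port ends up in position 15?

644

Insert 789: h=7, slot 7 empty -> index 7.
Insert 265: h=10, slot 10 empty -> index 10.
Insert 843: h=10, h2=12, slot 10 occupied -> index 5.
Insert 486: h=10, h2=7, slot 10 occupied -> index 0.
Insert 303: h=14, slot 14 empty -> index 14.
Insert 643: h=14, h2=4, slot 14 occupied -> index 1.
Insert 644: h=15, slot 15 empty -> index 15.
Insert 898: h=14, h2=3, slots 14,0 occupied -> index 3.
Insert 847: h=14, h2=16, slot 14 occupied -> index 13.
Insert 994: h=8, slot 8 empty -> index 8.
Table: [486, 643, -, 898, -, 843, -, 789, 994, -, 265, -, -, 847, 303, 644, -]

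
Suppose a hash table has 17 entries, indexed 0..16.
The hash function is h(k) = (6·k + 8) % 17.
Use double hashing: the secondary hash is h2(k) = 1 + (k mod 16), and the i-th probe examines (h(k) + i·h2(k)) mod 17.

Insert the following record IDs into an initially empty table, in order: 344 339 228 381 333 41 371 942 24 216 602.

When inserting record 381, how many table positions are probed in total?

344: h=15 -> slot 15
339: h=2 -> slot 2
228: h=16 -> slot 16
381: h=16, h2=14, probe 16,13 -> slot 13
333: h=0 -> slot 0
41: h=16, h2=10, probe 16,9 -> slot 9
371: h=7 -> slot 7
942: h=16, h2=15, probe 16,14 -> slot 14
24: h=16, h2=9, probe 16,8 -> slot 8
216: h=12 -> slot 12
602: h=16, h2=11, probe 16,10 -> slot 10
Table: [333, ., 339, ., ., ., ., 371, 24, 41, 602, ., 216, 381, 942, 344, 228]

2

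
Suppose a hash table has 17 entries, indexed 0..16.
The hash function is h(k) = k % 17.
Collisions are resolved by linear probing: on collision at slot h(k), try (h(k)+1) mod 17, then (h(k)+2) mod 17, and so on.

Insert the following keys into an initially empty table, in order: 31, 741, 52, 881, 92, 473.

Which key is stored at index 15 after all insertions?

881

31 hashes to 14; slot 14 is free => place at 14.
741 hashes to 10; slot 10 is free => place at 10.
52 hashes to 1; slot 1 is free => place at 1.
881 hashes to 14; 14 taken => place at 15.
92 hashes to 7; slot 7 is free => place at 7.
473 hashes to 14; 14,15 taken => place at 16.
Table: [∅, 52, ∅, ∅, ∅, ∅, ∅, 92, ∅, ∅, 741, ∅, ∅, ∅, 31, 881, 473]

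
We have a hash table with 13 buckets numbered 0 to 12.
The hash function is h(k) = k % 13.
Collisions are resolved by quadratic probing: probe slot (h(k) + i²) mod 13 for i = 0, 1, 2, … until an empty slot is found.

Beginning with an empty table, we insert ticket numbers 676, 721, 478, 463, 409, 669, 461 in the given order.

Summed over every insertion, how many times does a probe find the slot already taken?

8

Insert 676: h=0, slot 0 empty → index 0.
Insert 721: h=6, slot 6 empty → index 6.
Insert 478: h=10, slot 10 empty → index 10.
Insert 463: h=8, slot 8 empty → index 8.
Insert 409: h=6, slot 6 occupied → index 7.
Insert 669: h=6, slots 6,7,10 occupied → index 2.
Insert 461: h=6, slots 6,7,10,2 occupied → index 9.
Table: [676, ∅, 669, ∅, ∅, ∅, 721, 409, 463, 461, 478, ∅, ∅]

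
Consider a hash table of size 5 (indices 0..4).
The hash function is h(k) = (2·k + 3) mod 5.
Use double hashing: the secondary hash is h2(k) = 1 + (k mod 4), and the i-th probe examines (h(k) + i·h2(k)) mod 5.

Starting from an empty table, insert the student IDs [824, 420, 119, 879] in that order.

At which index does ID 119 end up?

824: h=1 => slot 1
420: h=3 => slot 3
119: h=1, h2=4, probe 1,0 => slot 0
879: h=1, h2=4, probe 1,0,4 => slot 4
Table: [119, 824, ., 420, 879]

0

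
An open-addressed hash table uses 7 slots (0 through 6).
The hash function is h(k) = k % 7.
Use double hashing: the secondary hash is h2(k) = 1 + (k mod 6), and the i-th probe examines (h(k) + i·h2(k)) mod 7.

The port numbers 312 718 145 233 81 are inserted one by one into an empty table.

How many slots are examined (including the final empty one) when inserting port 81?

312 hashes to 4; slot 4 is free => place at 4.
718 hashes to 4, h2=5; 4 taken => place at 2.
145 hashes to 5; slot 5 is free => place at 5.
233 hashes to 2, h2=6; 2 taken => place at 1.
81 hashes to 4, h2=4; 4,1,5,2 taken => place at 6.
Table: [∅, 233, 718, ∅, 312, 145, 81]

5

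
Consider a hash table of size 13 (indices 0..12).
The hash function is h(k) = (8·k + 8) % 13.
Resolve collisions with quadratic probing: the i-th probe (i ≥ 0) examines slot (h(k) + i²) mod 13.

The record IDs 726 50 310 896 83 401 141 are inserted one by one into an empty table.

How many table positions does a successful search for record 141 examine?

Insert 726: h=5, slot 5 empty → index 5.
Insert 50: h=5, slot 5 occupied → index 6.
Insert 310: h=5, slots 5,6 occupied → index 9.
Insert 896: h=0, slot 0 empty → index 0.
Insert 83: h=9, slot 9 occupied → index 10.
Insert 401: h=5, slots 5,6,9 occupied → index 1.
Insert 141: h=5, slots 5,6,9,1 occupied → index 8.
Table: [896, 401, _, _, _, 726, 50, _, 141, 310, 83, _, _]
Lookup 141: h=5, probe 5,6,9,1,8 → found at 8.

5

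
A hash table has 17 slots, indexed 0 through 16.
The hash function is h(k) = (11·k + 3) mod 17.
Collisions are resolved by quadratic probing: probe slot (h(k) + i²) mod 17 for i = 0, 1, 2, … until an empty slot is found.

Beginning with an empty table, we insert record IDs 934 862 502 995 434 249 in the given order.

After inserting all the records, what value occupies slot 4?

434

Insert 934: h=9, slot 9 empty -> index 9.
Insert 862: h=16, slot 16 empty -> index 16.
Insert 502: h=0, slot 0 empty -> index 0.
Insert 995: h=0, slot 0 occupied -> index 1.
Insert 434: h=0, slots 0,1 occupied -> index 4.
Insert 249: h=5, slot 5 empty -> index 5.
Table: [502, 995, —, —, 434, 249, —, —, —, 934, —, —, —, —, —, —, 862]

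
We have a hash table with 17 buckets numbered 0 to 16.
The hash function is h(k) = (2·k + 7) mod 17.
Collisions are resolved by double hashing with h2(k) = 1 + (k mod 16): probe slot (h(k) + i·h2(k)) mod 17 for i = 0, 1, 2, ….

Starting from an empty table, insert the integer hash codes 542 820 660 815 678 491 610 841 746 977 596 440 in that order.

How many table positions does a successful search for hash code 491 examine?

542 hashes to 3; slot 3 is free => place at 3.
820 hashes to 15; slot 15 is free => place at 15.
660 hashes to 1; slot 1 is free => place at 1.
815 hashes to 5; slot 5 is free => place at 5.
678 hashes to 3, h2=7; 3 taken => place at 10.
491 hashes to 3, h2=12; 3,15,10,5 taken => place at 0.
610 hashes to 3, h2=3; 3 taken => place at 6.
841 hashes to 6, h2=10; 6 taken => place at 16.
746 hashes to 3, h2=11; 3 taken => place at 14.
977 hashes to 6, h2=2; 6 taken => place at 8.
596 hashes to 9; slot 9 is free => place at 9.
440 hashes to 3, h2=9; 3 taken => place at 12.
Table: [491, 660, _, 542, _, 815, 610, _, 977, 596, 678, _, 440, _, 746, 820, 841]
Lookup 491: h=3, h2=12, probe 3,15,10,5,0 → found at 0.

5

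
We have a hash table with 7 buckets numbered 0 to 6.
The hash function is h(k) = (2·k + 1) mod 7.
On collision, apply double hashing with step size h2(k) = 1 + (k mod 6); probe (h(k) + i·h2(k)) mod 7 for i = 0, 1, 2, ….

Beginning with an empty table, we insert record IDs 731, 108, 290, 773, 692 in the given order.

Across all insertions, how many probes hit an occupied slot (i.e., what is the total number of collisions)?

731: h=0 → slot 0
108: h=0, h2=1, probe 0,1 → slot 1
290: h=0, h2=3, probe 0,3 → slot 3
773: h=0, h2=6, probe 0,6 → slot 6
692: h=6, h2=3, probe 6,2 → slot 2
Table: [731, 108, 692, 290, -, -, 773]

4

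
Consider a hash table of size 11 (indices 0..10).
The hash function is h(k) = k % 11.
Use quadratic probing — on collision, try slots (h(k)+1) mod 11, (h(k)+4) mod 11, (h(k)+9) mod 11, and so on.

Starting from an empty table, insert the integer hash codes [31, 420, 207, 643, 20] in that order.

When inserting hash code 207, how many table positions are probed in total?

2

Insert 31: h=9, slot 9 empty → index 9.
Insert 420: h=2, slot 2 empty → index 2.
Insert 207: h=9, slot 9 occupied → index 10.
Insert 643: h=5, slot 5 empty → index 5.
Insert 20: h=9, slots 9,10,2 occupied → index 7.
Table: [-, -, 420, -, -, 643, -, 20, -, 31, 207]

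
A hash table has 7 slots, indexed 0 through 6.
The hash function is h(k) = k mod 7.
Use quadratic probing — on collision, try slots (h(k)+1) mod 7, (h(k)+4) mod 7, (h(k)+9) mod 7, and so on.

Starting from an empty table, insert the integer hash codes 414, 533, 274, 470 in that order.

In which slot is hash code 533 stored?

2

414 hashes to 1; slot 1 is free → place at 1.
533 hashes to 1; 1 taken → place at 2.
274 hashes to 1; 1,2 taken → place at 5.
470 hashes to 1; 1,2,5 taken → place at 3.
Table: [-, 414, 533, 470, -, 274, -]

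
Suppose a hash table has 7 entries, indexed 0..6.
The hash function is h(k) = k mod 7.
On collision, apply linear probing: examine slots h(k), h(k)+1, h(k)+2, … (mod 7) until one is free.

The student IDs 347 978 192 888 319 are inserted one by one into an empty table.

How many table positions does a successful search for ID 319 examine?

4

347 hashes to 4; slot 4 is free → place at 4.
978 hashes to 5; slot 5 is free → place at 5.
192 hashes to 3; slot 3 is free → place at 3.
888 hashes to 6; slot 6 is free → place at 6.
319 hashes to 4; 4,5,6 taken → place at 0.
Table: [319, ∅, ∅, 192, 347, 978, 888]
Lookup 319: h=4, probe 4,5,6,0 → found at 0.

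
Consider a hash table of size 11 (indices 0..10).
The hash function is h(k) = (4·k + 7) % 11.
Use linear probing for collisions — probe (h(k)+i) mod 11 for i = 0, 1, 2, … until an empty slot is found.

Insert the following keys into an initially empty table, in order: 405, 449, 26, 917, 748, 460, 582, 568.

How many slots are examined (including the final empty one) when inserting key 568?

405 hashes to 10; slot 10 is free -> place at 10.
449 hashes to 10; 10 taken -> place at 0.
26 hashes to 1; slot 1 is free -> place at 1.
917 hashes to 1; 1 taken -> place at 2.
748 hashes to 7; slot 7 is free -> place at 7.
460 hashes to 10; 10,0,1,2 taken -> place at 3.
582 hashes to 3; 3 taken -> place at 4.
568 hashes to 2; 2,3,4 taken -> place at 5.
Table: [449, 26, 917, 460, 582, 568, ∅, 748, ∅, ∅, 405]

4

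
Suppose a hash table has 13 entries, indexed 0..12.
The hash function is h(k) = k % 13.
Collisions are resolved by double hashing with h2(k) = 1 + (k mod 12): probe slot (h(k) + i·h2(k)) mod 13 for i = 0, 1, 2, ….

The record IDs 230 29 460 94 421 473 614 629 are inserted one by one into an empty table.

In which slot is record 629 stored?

4

230 hashes to 9; slot 9 is free → place at 9.
29 hashes to 3; slot 3 is free → place at 3.
460 hashes to 5; slot 5 is free → place at 5.
94 hashes to 3, h2=11; 3 taken → place at 1.
421 hashes to 5, h2=2; 5 taken → place at 7.
473 hashes to 5, h2=6; 5 taken → place at 11.
614 hashes to 3, h2=3; 3 taken → place at 6.
629 hashes to 5, h2=6; 5,11 taken → place at 4.
Table: [∅, 94, ∅, 29, 629, 460, 614, 421, ∅, 230, ∅, 473, ∅]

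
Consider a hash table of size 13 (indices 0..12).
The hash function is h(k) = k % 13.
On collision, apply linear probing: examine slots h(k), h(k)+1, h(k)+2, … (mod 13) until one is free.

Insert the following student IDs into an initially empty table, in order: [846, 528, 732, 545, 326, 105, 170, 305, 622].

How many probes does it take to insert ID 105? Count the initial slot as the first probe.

846: h=1 -> slot 1
528: h=8 -> slot 8
732: h=4 -> slot 4
545: h=12 -> slot 12
326: h=1, probe 1,2 -> slot 2
105: h=1, probe 1,2,3 -> slot 3
170: h=1, probe 1,2,3,4,5 -> slot 5
305: h=6 -> slot 6
622: h=11 -> slot 11
Table: [., 846, 326, 105, 732, 170, 305, ., 528, ., ., 622, 545]

3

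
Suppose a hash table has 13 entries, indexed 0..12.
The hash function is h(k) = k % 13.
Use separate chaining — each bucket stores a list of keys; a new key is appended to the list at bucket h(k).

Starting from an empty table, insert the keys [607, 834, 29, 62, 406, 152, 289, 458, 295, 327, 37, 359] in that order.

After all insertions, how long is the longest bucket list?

4

Insert 607: h=9, bucket 9 empty -> new chain.
Insert 834: h=2, bucket 2 empty -> new chain.
Insert 29: h=3, bucket 3 empty -> new chain.
Insert 62: h=10, bucket 10 empty -> new chain.
Insert 406: h=3, bucket 3 nonempty -> append to chain.
Insert 152: h=9, bucket 9 nonempty -> append to chain.
Insert 289: h=3, bucket 3 nonempty -> append to chain.
Insert 458: h=3, bucket 3 nonempty -> append to chain.
Insert 295: h=9, bucket 9 nonempty -> append to chain.
Insert 327: h=2, bucket 2 nonempty -> append to chain.
Insert 37: h=11, bucket 11 empty -> new chain.
Insert 359: h=8, bucket 8 empty -> new chain.
Final buckets:
0: —
1: —
2: 834 -> 327
3: 29 -> 406 -> 289 -> 458
4: —
5: —
6: —
7: —
8: 359
9: 607 -> 152 -> 295
10: 62
11: 37
12: —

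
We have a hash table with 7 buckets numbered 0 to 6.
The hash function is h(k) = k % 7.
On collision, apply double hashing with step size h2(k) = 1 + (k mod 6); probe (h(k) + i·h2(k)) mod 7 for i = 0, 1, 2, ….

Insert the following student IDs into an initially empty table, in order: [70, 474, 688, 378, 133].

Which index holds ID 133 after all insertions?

4

70 hashes to 0; slot 0 is free => place at 0.
474 hashes to 5; slot 5 is free => place at 5.
688 hashes to 2; slot 2 is free => place at 2.
378 hashes to 0, h2=1; 0 taken => place at 1.
133 hashes to 0, h2=2; 0,2 taken => place at 4.
Table: [70, 378, 688, -, 133, 474, -]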